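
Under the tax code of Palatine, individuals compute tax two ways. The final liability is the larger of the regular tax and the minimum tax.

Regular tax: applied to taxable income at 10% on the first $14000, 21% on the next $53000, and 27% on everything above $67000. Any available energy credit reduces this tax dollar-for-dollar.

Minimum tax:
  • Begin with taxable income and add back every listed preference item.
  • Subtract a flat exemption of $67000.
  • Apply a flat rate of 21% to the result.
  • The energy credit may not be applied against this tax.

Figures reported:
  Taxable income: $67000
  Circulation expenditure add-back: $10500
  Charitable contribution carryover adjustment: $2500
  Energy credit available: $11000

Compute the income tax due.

Minimum tax:
  Adjusted income: $67000 + $10500 + $2500 = $80000
  Less exemption $67000 → base $13000
  $13000 × 21% = $2730

Regular tax:
  $14000 × 10% = $1400
  $53000 × 21% = $11130
  → $12530
  Less energy credit $11000 → $1530

$2730 > $1530, so the minimum tax is the binding amount.

$2730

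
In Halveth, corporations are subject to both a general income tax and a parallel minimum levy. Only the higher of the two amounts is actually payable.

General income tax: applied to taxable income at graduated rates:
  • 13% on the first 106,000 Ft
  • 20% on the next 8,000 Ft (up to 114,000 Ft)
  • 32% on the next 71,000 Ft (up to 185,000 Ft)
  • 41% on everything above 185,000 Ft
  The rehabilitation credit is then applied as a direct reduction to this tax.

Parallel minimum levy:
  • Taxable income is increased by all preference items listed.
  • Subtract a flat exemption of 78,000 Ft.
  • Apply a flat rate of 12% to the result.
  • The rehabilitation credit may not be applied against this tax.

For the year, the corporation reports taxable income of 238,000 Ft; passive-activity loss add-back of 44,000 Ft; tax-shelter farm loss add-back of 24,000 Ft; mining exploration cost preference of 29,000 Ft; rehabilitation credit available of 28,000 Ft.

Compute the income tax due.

31,830 Ft

Parallel minimum levy:
  Adjusted income: 238,000 Ft + 44,000 Ft + 24,000 Ft + 29,000 Ft = 335,000 Ft
  Less exemption 78,000 Ft → base 257,000 Ft
  257,000 Ft × 12% = 30,840 Ft

General income tax:
  106,000 Ft × 13% = 13,780 Ft
  8,000 Ft × 20% = 1,600 Ft
  71,000 Ft × 32% = 22,720 Ft
  53,000 Ft × 41% = 21,730 Ft
  → 59,830 Ft
  Less rehabilitation credit 28,000 Ft → 31,830 Ft

31,830 Ft > 30,840 Ft, so the general income tax governs.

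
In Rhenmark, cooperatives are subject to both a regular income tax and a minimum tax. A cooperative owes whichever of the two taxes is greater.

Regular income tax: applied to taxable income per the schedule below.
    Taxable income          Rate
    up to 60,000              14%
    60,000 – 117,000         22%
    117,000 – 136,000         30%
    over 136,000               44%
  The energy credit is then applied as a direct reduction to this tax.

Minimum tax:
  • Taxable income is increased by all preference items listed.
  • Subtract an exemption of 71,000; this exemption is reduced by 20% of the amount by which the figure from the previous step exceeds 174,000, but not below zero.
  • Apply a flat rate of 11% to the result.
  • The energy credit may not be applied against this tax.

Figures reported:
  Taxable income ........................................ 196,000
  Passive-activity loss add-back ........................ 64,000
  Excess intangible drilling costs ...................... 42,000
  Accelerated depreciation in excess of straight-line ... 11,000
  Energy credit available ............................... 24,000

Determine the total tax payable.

29,678

Regular income tax:
  60,000 × 14% = 8,400
  57,000 × 22% = 12,540
  19,000 × 30% = 5,700
  60,000 × 44% = 26,400
  → 53,040
  Less energy credit 24,000 → 29,040

Minimum tax:
  Adjusted income: 196,000 + 64,000 + 42,000 + 11,000 = 313,000
  Exemption: 71,000 − 20% × (313,000 − 174,000) = 71,000 − 27,800 = 43,200
  Base: 313,000 − 43,200 = 269,800
  269,800 × 11% = 29,678

29,678 > 29,040, so the minimum tax is the binding amount.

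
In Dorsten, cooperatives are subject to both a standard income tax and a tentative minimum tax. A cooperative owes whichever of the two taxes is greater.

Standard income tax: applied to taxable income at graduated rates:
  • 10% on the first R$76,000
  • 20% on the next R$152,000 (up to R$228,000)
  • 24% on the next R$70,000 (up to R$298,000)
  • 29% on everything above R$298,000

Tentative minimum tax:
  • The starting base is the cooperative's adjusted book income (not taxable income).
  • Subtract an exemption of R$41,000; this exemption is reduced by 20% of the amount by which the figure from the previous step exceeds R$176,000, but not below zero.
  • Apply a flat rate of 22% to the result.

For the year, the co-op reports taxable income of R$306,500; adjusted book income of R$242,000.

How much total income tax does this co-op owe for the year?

Standard income tax:
  R$76,000 × 10% = R$7,600
  R$152,000 × 20% = R$30,400
  R$70,000 × 24% = R$16,800
  R$8,500 × 29% = R$2,465
  → R$57,265

Tentative minimum tax:
  Base (adjusted book income): R$242,000
  Exemption: R$41,000 − 20% × (R$242,000 − R$176,000) = R$41,000 − R$13,200 = R$27,800
  Base: R$242,000 − R$27,800 = R$214,200
  R$214,200 × 22% = R$47,124

R$57,265 > R$47,124, so the standard income tax governs.

R$57,265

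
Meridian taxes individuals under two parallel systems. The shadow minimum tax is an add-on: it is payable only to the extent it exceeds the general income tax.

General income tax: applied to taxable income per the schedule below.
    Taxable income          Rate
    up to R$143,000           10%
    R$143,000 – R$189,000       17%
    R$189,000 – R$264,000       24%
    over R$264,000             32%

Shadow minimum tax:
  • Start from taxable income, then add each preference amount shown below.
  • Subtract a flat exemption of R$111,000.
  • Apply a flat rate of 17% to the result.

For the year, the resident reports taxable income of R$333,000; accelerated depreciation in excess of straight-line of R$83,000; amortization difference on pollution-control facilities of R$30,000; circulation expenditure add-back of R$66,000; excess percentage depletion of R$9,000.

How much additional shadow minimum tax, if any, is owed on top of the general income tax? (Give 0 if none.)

Shadow minimum tax:
  Adjusted income: R$333,000 + R$83,000 + R$30,000 + R$66,000 + R$9,000 = R$521,000
  Less exemption R$111,000 → base R$410,000
  R$410,000 × 17% = R$69,700

General income tax:
  R$143,000 × 10% = R$14,300
  R$46,000 × 17% = R$7,820
  R$75,000 × 24% = R$18,000
  R$69,000 × 32% = R$22,080
  → R$62,200

Excess of shadow minimum tax over general income tax: R$69,700 − R$62,200 = R$7,500.

R$7,500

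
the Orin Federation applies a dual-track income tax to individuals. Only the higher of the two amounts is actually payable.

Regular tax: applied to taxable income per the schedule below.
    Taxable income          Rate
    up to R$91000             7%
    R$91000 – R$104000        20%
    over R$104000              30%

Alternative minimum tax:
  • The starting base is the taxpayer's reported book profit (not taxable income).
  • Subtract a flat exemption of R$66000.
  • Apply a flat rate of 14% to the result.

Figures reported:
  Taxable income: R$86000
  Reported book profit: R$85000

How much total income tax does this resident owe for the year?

R$6020

Regular tax:
  R$86000 × 7% = R$6020

Alternative minimum tax:
  Base (reported book profit): R$85000
  Less exemption R$66000 → base R$19000
  R$19000 × 14% = R$2660

R$6020 > R$2660, so the regular tax governs.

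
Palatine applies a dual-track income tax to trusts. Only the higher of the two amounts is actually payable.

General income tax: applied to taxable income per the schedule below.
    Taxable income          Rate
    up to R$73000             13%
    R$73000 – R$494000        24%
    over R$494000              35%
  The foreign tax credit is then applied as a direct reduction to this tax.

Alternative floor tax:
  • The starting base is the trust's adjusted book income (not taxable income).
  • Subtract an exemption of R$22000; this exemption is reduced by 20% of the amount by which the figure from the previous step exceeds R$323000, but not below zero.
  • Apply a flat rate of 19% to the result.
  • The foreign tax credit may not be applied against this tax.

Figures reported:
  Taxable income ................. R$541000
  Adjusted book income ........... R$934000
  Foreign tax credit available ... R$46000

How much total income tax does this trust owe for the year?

Alternative floor tax:
  Base (adjusted book income): R$934000
  Exemption: 20% × (R$934000 − R$323000) = R$122200 ≥ R$22000, so the exemption is fully phased out
  Base: R$934000 − R$0 = R$934000
  R$934000 × 19% = R$177460

General income tax:
  R$73000 × 13% = R$9490
  R$421000 × 24% = R$101040
  R$47000 × 35% = R$16450
  → R$126980
  Less foreign tax credit R$46000 → R$80980

R$177460 > R$80980, so the alternative floor tax is the binding amount.

R$177460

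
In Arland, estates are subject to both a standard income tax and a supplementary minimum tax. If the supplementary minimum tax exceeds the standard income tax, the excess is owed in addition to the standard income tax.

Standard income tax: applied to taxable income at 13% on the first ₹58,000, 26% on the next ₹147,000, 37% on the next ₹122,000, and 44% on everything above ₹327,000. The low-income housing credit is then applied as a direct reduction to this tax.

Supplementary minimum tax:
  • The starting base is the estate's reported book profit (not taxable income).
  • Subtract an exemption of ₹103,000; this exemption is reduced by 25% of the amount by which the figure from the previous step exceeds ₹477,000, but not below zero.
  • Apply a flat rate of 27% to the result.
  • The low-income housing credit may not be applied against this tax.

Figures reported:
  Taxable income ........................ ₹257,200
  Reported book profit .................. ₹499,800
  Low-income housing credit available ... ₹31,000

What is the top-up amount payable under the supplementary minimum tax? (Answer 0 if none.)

Standard income tax:
  ₹58,000 × 13% = ₹7,540
  ₹147,000 × 26% = ₹38,220
  ₹52,200 × 37% = ₹19,314
  → ₹65,074
  Less low-income housing credit ₹31,000 → ₹34,074

Supplementary minimum tax:
  Base (reported book profit): ₹499,800
  Exemption: ₹103,000 − 25% × (₹499,800 − ₹477,000) = ₹103,000 − ₹5,700 = ₹97,300
  Base: ₹499,800 − ₹97,300 = ₹402,500
  ₹402,500 × 27% = ₹108,675

Excess of supplementary minimum tax over standard income tax: ₹108,675 − ₹34,074 = ₹74,601.

₹74,601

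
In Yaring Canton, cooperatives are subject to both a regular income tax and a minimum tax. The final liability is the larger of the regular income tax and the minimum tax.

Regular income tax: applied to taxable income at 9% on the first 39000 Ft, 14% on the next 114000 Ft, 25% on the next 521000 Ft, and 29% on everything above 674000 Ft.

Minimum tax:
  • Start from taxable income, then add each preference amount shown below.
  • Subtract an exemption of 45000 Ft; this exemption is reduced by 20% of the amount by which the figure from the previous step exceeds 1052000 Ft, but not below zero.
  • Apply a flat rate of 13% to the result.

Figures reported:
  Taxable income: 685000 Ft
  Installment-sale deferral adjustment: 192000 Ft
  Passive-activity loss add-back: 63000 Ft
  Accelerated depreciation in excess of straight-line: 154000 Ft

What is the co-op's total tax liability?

152910 Ft

Minimum tax:
  Adjusted income: 685000 Ft + 192000 Ft + 63000 Ft + 154000 Ft = 1094000 Ft
  Exemption: 45000 Ft − 20% × (1094000 Ft − 1052000 Ft) = 45000 Ft − 8400 Ft = 36600 Ft
  Base: 1094000 Ft − 36600 Ft = 1057400 Ft
  1057400 Ft × 13% = 137462 Ft

Regular income tax:
  39000 Ft × 9% = 3510 Ft
  114000 Ft × 14% = 15960 Ft
  521000 Ft × 25% = 130250 Ft
  11000 Ft × 29% = 3190 Ft
  → 152910 Ft

152910 Ft > 137462 Ft, so the regular income tax governs.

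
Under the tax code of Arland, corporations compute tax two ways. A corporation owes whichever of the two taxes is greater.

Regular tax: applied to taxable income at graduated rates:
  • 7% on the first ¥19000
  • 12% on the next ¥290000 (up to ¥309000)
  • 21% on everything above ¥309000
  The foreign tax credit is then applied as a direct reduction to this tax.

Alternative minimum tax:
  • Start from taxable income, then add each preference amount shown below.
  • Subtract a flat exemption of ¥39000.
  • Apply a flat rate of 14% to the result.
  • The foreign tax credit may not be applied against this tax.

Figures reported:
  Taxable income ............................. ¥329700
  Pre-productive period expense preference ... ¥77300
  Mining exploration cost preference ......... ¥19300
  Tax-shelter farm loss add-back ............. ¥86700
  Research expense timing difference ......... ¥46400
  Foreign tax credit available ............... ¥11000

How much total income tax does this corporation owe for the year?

Regular tax:
  ¥19000 × 7% = ¥1330
  ¥290000 × 12% = ¥34800
  ¥20700 × 21% = ¥4347
  → ¥40477
  Less foreign tax credit ¥11000 → ¥29477

Alternative minimum tax:
  Adjusted income: ¥329700 + ¥77300 + ¥19300 + ¥86700 + ¥46400 = ¥559400
  Less exemption ¥39000 → base ¥520400
  ¥520400 × 14% = ¥72856

¥72856 > ¥29477, so the alternative minimum tax is the binding amount.

¥72856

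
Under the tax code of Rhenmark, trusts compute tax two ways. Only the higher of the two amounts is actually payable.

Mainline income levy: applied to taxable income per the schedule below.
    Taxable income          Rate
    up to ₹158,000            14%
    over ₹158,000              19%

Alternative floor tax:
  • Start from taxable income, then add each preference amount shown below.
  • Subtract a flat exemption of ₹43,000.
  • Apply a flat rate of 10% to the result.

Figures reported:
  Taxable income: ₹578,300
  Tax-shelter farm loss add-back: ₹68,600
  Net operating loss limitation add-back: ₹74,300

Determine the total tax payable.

₹101,977

Mainline income levy:
  ₹158,000 × 14% = ₹22,120
  ₹420,300 × 19% = ₹79,857
  → ₹101,977

Alternative floor tax:
  Adjusted income: ₹578,300 + ₹68,600 + ₹74,300 = ₹721,200
  Less exemption ₹43,000 → base ₹678,200
  ₹678,200 × 10% = ₹67,820

₹101,977 > ₹67,820, so the mainline income levy governs.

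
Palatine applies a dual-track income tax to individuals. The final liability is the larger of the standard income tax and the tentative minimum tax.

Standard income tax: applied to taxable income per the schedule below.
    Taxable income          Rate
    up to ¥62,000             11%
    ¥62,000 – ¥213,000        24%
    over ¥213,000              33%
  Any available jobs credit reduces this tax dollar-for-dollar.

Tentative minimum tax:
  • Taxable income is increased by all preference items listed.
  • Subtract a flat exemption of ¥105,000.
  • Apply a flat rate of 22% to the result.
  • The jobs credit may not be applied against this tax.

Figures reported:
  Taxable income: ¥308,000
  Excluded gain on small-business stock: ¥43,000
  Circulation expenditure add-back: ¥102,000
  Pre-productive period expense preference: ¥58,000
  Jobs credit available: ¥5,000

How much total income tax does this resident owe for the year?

Tentative minimum tax:
  Adjusted income: ¥308,000 + ¥43,000 + ¥102,000 + ¥58,000 = ¥511,000
  Less exemption ¥105,000 → base ¥406,000
  ¥406,000 × 22% = ¥89,320

Standard income tax:
  ¥62,000 × 11% = ¥6,820
  ¥151,000 × 24% = ¥36,240
  ¥95,000 × 33% = ¥31,350
  → ¥74,410
  Less jobs credit ¥5,000 → ¥69,410

¥89,320 > ¥69,410, so the tentative minimum tax is the binding amount.

¥89,320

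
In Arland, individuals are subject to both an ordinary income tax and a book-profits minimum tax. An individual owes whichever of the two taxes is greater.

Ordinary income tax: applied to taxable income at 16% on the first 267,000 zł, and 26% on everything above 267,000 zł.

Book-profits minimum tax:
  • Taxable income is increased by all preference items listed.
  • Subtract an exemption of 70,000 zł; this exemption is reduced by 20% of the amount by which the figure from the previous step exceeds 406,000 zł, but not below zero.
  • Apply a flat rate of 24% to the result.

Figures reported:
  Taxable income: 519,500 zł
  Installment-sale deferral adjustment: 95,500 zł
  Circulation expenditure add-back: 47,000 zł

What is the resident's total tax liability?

Ordinary income tax:
  267,000 zł × 16% = 42,720 zł
  252,500 zł × 26% = 65,650 zł
  → 108,370 zł

Book-profits minimum tax:
  Adjusted income: 519,500 zł + 95,500 zł + 47,000 zł = 662,000 zł
  Exemption: 70,000 zł − 20% × (662,000 zł − 406,000 zł) = 70,000 zł − 51,200 zł = 18,800 zł
  Base: 662,000 zł − 18,800 zł = 643,200 zł
  643,200 zł × 24% = 154,368 zł

154,368 zł > 108,370 zł, so the book-profits minimum tax is the binding amount.

154,368 zł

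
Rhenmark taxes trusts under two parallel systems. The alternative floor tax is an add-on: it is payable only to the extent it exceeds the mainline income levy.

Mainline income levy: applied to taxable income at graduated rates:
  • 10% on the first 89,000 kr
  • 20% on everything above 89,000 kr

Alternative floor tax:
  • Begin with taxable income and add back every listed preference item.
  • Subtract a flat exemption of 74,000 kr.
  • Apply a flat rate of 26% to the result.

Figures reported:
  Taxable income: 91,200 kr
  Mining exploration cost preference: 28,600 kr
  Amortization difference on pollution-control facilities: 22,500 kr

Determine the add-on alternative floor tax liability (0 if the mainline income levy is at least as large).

8,418 kr

Alternative floor tax:
  Adjusted income: 91,200 kr + 28,600 kr + 22,500 kr = 142,300 kr
  Less exemption 74,000 kr → base 68,300 kr
  68,300 kr × 26% = 17,758 kr

Mainline income levy:
  89,000 kr × 10% = 8,900 kr
  2,200 kr × 20% = 440 kr
  → 9,340 kr

Excess of alternative floor tax over mainline income levy: 17,758 kr − 9,340 kr = 8,418 kr.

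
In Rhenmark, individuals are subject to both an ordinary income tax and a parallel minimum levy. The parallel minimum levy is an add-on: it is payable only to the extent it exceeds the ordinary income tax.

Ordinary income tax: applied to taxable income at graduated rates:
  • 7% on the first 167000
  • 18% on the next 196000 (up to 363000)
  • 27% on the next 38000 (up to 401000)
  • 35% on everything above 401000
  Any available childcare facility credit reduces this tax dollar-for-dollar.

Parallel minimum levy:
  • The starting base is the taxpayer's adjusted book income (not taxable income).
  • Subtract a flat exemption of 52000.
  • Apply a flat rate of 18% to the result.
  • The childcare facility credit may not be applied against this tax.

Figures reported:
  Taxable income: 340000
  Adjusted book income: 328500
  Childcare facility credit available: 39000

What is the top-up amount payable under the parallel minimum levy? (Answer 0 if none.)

Ordinary income tax:
  167000 × 7% = 11690
  173000 × 18% = 31140
  → 42830
  Less childcare facility credit 39000 → 3830

Parallel minimum levy:
  Base (adjusted book income): 328500
  Less exemption 52000 → base 276500
  276500 × 18% = 49770

Excess of parallel minimum levy over ordinary income tax: 49770 − 3830 = 45940.

45940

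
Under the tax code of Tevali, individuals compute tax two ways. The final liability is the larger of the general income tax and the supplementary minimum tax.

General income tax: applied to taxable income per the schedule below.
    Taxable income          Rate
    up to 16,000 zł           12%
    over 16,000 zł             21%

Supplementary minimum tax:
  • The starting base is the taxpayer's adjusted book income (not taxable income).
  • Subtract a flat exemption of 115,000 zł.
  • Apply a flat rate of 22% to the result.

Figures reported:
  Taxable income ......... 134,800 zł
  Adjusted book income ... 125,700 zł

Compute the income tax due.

General income tax:
  16,000 zł × 12% = 1,920 zł
  118,800 zł × 21% = 24,948 zł
  → 26,868 zł

Supplementary minimum tax:
  Base (adjusted book income): 125,700 zł
  Less exemption 115,000 zł → base 10,700 zł
  10,700 zł × 22% = 2,354 zł

26,868 zł > 2,354 zł, so the general income tax governs.

26,868 zł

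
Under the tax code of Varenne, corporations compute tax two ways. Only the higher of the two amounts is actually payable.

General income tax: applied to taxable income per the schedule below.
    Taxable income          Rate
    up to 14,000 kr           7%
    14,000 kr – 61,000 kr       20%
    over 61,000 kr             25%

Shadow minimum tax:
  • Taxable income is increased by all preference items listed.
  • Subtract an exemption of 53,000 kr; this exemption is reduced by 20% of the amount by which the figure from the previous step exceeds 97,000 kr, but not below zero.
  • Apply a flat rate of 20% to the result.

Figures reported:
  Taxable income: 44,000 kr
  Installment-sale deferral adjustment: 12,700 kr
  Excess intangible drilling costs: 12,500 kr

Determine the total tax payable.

General income tax:
  14,000 kr × 7% = 980 kr
  30,000 kr × 20% = 6,000 kr
  → 6,980 kr

Shadow minimum tax:
  Adjusted income: 44,000 kr + 12,700 kr + 12,500 kr = 69,200 kr
  Exemption: 69,200 kr ≤ 97,000 kr, so full 53,000 kr applies
  Base: 69,200 kr − 53,000 kr = 16,200 kr
  16,200 kr × 20% = 3,240 kr

6,980 kr > 3,240 kr, so the general income tax governs.

6,980 kr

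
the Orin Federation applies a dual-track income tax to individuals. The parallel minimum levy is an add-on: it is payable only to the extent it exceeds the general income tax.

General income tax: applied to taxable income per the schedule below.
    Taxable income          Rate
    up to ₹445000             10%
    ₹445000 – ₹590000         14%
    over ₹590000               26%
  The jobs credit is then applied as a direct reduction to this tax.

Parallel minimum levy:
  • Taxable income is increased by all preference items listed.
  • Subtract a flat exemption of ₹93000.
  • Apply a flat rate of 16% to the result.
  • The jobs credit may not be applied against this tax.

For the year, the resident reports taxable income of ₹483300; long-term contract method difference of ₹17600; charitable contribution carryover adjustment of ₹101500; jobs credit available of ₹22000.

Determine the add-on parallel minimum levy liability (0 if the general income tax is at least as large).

Parallel minimum levy:
  Adjusted income: ₹483300 + ₹17600 + ₹101500 = ₹602400
  Less exemption ₹93000 → base ₹509400
  ₹509400 × 16% = ₹81504

General income tax:
  ₹445000 × 10% = ₹44500
  ₹38300 × 14% = ₹5362
  → ₹49862
  Less jobs credit ₹22000 → ₹27862

Excess of parallel minimum levy over general income tax: ₹81504 − ₹27862 = ₹53642.

₹53642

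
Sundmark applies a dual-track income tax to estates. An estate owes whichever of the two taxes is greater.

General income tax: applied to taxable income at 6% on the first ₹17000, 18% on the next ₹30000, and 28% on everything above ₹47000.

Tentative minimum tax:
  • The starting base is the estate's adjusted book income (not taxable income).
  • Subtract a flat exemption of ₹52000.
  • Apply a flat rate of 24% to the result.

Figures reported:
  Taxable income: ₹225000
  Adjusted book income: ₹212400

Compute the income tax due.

₹56260

General income tax:
  ₹17000 × 6% = ₹1020
  ₹30000 × 18% = ₹5400
  ₹178000 × 28% = ₹49840
  → ₹56260

Tentative minimum tax:
  Base (adjusted book income): ₹212400
  Less exemption ₹52000 → base ₹160400
  ₹160400 × 24% = ₹38496

₹56260 > ₹38496, so the general income tax governs.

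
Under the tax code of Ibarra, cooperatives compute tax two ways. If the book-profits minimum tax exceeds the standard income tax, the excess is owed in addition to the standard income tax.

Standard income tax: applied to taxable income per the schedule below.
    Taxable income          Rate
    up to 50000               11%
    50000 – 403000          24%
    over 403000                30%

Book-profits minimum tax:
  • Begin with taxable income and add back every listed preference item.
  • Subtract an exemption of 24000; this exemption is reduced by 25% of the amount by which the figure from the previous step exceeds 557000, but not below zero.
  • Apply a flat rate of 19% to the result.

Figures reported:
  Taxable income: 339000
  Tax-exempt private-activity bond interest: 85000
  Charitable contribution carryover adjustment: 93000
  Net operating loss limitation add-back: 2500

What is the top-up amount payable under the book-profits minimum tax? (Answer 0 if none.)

19285

Book-profits minimum tax:
  Adjusted income: 339000 + 85000 + 93000 + 2500 = 519500
  Exemption: 519500 ≤ 557000, so full 24000 applies
  Base: 519500 − 24000 = 495500
  495500 × 19% = 94145

Standard income tax:
  50000 × 11% = 5500
  289000 × 24% = 69360
  → 74860

Excess of book-profits minimum tax over standard income tax: 94145 − 74860 = 19285.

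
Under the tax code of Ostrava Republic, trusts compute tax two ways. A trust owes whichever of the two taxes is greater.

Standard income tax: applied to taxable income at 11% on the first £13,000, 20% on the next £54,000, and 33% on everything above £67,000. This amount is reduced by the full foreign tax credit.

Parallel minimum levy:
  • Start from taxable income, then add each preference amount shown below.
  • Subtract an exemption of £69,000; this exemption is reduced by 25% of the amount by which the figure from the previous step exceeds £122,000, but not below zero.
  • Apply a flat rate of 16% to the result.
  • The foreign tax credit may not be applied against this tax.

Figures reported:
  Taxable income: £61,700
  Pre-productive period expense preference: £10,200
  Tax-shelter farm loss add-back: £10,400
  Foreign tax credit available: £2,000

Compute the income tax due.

£9,170

Standard income tax:
  £13,000 × 11% = £1,430
  £48,700 × 20% = £9,740
  → £11,170
  Less foreign tax credit £2,000 → £9,170

Parallel minimum levy:
  Adjusted income: £61,700 + £10,200 + £10,400 = £82,300
  Exemption: £82,300 ≤ £122,000, so full £69,000 applies
  Base: £82,300 − £69,000 = £13,300
  £13,300 × 16% = £2,128

£9,170 > £2,128, so the standard income tax governs.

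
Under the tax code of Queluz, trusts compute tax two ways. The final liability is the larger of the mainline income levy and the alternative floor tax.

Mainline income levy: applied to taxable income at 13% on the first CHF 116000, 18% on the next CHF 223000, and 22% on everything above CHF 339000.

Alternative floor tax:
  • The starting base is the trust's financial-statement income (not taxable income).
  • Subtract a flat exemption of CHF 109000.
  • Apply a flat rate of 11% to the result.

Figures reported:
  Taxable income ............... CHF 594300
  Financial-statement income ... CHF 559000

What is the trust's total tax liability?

Alternative floor tax:
  Base (financial-statement income): CHF 559000
  Less exemption CHF 109000 → base CHF 450000
  CHF 450000 × 11% = CHF 49500

Mainline income levy:
  CHF 116000 × 13% = CHF 15080
  CHF 223000 × 18% = CHF 40140
  CHF 255300 × 22% = CHF 56166
  → CHF 111386

CHF 111386 > CHF 49500, so the mainline income levy governs.

CHF 111386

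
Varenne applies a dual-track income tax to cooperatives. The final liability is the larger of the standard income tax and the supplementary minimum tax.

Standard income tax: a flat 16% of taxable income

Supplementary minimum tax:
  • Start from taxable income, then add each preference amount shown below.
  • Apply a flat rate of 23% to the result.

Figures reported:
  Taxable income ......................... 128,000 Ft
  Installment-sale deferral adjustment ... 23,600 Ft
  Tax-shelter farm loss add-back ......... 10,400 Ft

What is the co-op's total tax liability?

Supplementary minimum tax:
  Adjusted income: 128,000 Ft + 23,600 Ft + 10,400 Ft = 162,000 Ft
  162,000 Ft × 23% = 37,260 Ft

Standard income tax:
  128,000 Ft × 16% = 20,480 Ft

37,260 Ft > 20,480 Ft, so the supplementary minimum tax is the binding amount.

37,260 Ft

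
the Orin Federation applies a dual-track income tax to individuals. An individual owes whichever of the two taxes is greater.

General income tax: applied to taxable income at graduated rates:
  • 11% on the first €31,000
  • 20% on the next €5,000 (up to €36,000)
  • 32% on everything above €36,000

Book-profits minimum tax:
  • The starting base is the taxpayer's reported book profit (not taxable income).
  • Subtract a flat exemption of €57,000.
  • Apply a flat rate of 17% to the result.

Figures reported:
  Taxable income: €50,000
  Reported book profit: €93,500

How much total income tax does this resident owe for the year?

€8,890

Book-profits minimum tax:
  Base (reported book profit): €93,500
  Less exemption €57,000 → base €36,500
  €36,500 × 17% = €6,205

General income tax:
  €31,000 × 11% = €3,410
  €5,000 × 20% = €1,000
  €14,000 × 32% = €4,480
  → €8,890

€8,890 > €6,205, so the general income tax governs.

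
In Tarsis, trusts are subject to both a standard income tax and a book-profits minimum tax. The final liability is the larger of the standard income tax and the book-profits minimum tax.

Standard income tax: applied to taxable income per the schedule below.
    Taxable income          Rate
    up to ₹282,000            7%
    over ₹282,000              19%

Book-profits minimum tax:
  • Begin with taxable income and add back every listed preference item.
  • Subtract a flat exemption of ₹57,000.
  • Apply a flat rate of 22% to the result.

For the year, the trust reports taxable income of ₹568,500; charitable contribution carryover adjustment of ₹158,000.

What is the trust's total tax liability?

Standard income tax:
  ₹282,000 × 7% = ₹19,740
  ₹286,500 × 19% = ₹54,435
  → ₹74,175

Book-profits minimum tax:
  Adjusted income: ₹568,500 + ₹158,000 = ₹726,500
  Less exemption ₹57,000 → base ₹669,500
  ₹669,500 × 22% = ₹147,290

₹147,290 > ₹74,175, so the book-profits minimum tax is the binding amount.

₹147,290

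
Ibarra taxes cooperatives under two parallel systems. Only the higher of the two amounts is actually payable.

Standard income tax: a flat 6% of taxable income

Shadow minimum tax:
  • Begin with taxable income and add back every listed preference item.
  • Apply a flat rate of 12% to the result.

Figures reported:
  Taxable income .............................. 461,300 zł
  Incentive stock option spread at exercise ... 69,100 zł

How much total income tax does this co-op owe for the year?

Shadow minimum tax:
  Adjusted income: 461,300 zł + 69,100 zł = 530,400 zł
  530,400 zł × 12% = 63,648 zł

Standard income tax:
  461,300 zł × 6% = 27,678 zł

63,648 zł > 27,678 zł, so the shadow minimum tax is the binding amount.

63,648 zł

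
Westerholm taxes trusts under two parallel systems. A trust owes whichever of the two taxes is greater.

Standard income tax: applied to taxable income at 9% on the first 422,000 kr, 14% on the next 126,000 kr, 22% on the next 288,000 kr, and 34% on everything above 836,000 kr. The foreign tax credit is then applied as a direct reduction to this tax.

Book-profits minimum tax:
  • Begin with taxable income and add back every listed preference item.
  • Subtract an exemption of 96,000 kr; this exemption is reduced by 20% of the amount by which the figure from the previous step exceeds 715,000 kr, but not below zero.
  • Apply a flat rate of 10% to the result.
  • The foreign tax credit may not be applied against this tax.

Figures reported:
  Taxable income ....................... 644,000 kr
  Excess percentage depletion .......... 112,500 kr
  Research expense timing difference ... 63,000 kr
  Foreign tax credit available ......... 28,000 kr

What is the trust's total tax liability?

74,440 kr

Standard income tax:
  422,000 kr × 9% = 37,980 kr
  126,000 kr × 14% = 17,640 kr
  96,000 kr × 22% = 21,120 kr
  → 76,740 kr
  Less foreign tax credit 28,000 kr → 48,740 kr

Book-profits minimum tax:
  Adjusted income: 644,000 kr + 112,500 kr + 63,000 kr = 819,500 kr
  Exemption: 96,000 kr − 20% × (819,500 kr − 715,000 kr) = 96,000 kr − 20,900 kr = 75,100 kr
  Base: 819,500 kr − 75,100 kr = 744,400 kr
  744,400 kr × 10% = 74,440 kr

74,440 kr > 48,740 kr, so the book-profits minimum tax is the binding amount.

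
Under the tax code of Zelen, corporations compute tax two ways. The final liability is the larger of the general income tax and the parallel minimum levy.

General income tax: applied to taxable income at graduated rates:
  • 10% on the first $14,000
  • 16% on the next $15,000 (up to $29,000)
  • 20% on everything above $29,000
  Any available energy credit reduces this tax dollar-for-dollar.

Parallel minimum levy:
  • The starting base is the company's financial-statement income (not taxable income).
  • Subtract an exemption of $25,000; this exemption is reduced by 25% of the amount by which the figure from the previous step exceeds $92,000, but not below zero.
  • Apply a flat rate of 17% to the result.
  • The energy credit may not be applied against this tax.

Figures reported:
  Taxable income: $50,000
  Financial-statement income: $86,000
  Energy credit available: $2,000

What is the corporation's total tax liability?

$10,370

General income tax:
  $14,000 × 10% = $1,400
  $15,000 × 16% = $2,400
  $21,000 × 20% = $4,200
  → $8,000
  Less energy credit $2,000 → $6,000

Parallel minimum levy:
  Base (financial-statement income): $86,000
  Exemption: $86,000 ≤ $92,000, so full $25,000 applies
  Base: $86,000 − $25,000 = $61,000
  $61,000 × 17% = $10,370

$10,370 > $6,000, so the parallel minimum levy is the binding amount.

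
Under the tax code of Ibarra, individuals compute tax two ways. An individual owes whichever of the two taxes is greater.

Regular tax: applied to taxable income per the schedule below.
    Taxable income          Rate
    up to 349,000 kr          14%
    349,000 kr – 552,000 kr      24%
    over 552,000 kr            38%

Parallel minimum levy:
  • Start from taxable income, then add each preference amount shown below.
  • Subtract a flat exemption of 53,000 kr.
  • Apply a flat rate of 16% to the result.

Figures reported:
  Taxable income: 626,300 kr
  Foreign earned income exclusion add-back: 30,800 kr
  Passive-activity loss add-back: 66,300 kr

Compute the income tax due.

Regular tax:
  349,000 kr × 14% = 48,860 kr
  203,000 kr × 24% = 48,720 kr
  74,300 kr × 38% = 28,234 kr
  → 125,814 kr

Parallel minimum levy:
  Adjusted income: 626,300 kr + 30,800 kr + 66,300 kr = 723,400 kr
  Less exemption 53,000 kr → base 670,400 kr
  670,400 kr × 16% = 107,264 kr

125,814 kr > 107,264 kr, so the regular tax governs.

125,814 kr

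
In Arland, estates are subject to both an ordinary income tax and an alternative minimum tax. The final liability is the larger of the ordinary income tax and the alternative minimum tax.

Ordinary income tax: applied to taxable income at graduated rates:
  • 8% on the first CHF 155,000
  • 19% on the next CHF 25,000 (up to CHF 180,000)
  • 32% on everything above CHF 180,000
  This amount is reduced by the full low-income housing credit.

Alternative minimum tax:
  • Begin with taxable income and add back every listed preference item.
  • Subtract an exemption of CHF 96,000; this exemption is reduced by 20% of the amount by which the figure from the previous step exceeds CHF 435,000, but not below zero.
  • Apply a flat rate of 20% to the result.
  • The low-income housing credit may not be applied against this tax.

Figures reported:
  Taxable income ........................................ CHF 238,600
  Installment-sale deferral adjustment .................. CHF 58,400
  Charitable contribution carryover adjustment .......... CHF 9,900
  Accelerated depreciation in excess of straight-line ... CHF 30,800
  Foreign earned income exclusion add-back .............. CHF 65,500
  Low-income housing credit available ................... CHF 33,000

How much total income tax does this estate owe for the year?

CHF 61,440

Ordinary income tax:
  CHF 155,000 × 8% = CHF 12,400
  CHF 25,000 × 19% = CHF 4,750
  CHF 58,600 × 32% = CHF 18,752
  → CHF 35,902
  Less low-income housing credit CHF 33,000 → CHF 2,902

Alternative minimum tax:
  Adjusted income: CHF 238,600 + CHF 58,400 + CHF 9,900 + CHF 30,800 + CHF 65,500 = CHF 403,200
  Exemption: CHF 403,200 ≤ CHF 435,000, so full CHF 96,000 applies
  Base: CHF 403,200 − CHF 96,000 = CHF 307,200
  CHF 307,200 × 20% = CHF 61,440

CHF 61,440 > CHF 2,902, so the alternative minimum tax is the binding amount.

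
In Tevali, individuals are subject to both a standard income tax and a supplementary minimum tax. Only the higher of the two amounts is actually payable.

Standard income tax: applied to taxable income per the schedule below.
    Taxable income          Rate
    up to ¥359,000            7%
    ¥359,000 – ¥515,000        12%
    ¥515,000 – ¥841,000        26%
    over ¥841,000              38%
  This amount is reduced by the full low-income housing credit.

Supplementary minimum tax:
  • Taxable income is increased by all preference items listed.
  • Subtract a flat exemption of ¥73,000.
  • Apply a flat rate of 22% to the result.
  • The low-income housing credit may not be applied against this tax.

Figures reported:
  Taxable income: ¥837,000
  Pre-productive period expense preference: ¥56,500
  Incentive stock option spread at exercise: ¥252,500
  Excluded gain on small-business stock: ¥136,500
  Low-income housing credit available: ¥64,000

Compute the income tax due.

¥266,090

Standard income tax:
  ¥359,000 × 7% = ¥25,130
  ¥156,000 × 12% = ¥18,720
  ¥322,000 × 26% = ¥83,720
  → ¥127,570
  Less low-income housing credit ¥64,000 → ¥63,570

Supplementary minimum tax:
  Adjusted income: ¥837,000 + ¥56,500 + ¥252,500 + ¥136,500 = ¥1,282,500
  Less exemption ¥73,000 → base ¥1,209,500
  ¥1,209,500 × 22% = ¥266,090

¥266,090 > ¥63,570, so the supplementary minimum tax is the binding amount.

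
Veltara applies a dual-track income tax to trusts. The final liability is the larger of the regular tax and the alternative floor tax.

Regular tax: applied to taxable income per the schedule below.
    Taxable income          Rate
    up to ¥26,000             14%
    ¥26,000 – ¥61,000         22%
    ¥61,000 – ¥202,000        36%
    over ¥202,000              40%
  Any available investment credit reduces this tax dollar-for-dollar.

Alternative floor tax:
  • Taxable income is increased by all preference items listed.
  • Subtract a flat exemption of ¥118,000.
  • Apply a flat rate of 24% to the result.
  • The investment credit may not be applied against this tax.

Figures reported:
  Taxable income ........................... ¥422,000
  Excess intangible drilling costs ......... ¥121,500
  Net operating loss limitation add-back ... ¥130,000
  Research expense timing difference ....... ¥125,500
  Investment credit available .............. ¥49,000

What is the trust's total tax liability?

Regular tax:
  ¥26,000 × 14% = ¥3,640
  ¥35,000 × 22% = ¥7,700
  ¥141,000 × 36% = ¥50,760
  ¥220,000 × 40% = ¥88,000
  → ¥150,100
  Less investment credit ¥49,000 → ¥101,100

Alternative floor tax:
  Adjusted income: ¥422,000 + ¥121,500 + ¥130,000 + ¥125,500 = ¥799,000
  Less exemption ¥118,000 → base ¥681,000
  ¥681,000 × 24% = ¥163,440

¥163,440 > ¥101,100, so the alternative floor tax is the binding amount.

¥163,440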